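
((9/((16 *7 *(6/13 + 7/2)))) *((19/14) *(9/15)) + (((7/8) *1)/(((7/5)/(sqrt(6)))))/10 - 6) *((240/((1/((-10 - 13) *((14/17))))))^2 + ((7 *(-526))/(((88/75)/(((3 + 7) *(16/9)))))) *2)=-281880480509665/2292059 + 12251153075 *sqrt(6)/9537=-119834742.38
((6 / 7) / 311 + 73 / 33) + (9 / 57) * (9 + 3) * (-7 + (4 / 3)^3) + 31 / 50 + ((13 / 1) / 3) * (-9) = -1022302217 / 22749650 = -44.94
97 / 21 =4.62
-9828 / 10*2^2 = -19656 / 5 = -3931.20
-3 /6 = -1 /2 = -0.50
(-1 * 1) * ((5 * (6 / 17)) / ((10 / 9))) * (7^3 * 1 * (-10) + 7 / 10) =925911 / 170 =5446.54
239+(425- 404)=260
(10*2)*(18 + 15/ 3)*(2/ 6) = 460/ 3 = 153.33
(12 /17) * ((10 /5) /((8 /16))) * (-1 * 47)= -2256 /17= -132.71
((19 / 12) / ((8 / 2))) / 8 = 0.05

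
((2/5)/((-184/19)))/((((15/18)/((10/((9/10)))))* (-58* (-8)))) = -19/16008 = -0.00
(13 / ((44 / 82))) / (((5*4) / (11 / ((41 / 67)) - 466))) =-238797 / 440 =-542.72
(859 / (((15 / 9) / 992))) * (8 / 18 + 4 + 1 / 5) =178094752 / 75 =2374596.69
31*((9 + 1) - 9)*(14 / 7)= 62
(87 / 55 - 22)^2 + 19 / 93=117342472 / 281325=417.11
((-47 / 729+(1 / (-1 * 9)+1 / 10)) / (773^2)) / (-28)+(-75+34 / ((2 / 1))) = -7074121929289 / 121967619480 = -58.00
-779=-779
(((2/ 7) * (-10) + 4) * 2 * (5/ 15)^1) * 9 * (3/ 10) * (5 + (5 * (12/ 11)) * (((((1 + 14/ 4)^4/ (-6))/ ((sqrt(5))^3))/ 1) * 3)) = 72/ 7-177147 * sqrt(5)/ 1925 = -195.49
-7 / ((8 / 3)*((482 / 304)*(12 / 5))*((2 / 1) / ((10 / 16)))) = -3325 / 15424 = -0.22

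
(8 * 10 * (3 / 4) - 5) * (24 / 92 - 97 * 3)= -367785 / 23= -15990.65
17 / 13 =1.31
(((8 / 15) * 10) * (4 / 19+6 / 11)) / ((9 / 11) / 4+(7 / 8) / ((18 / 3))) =40448 / 3515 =11.51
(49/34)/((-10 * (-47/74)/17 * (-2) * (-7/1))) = 0.28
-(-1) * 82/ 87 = 82/ 87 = 0.94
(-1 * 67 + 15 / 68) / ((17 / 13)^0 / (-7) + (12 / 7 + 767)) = -0.09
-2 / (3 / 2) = -4 / 3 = -1.33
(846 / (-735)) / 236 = -141 / 28910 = -0.00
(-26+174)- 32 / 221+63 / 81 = 295631 / 1989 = 148.63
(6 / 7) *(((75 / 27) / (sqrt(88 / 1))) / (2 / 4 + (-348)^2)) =0.00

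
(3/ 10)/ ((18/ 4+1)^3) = 12/ 6655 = 0.00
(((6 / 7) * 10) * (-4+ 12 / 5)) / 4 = -24 / 7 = -3.43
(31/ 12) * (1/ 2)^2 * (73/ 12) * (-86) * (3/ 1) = -97309/ 96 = -1013.64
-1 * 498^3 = -123505992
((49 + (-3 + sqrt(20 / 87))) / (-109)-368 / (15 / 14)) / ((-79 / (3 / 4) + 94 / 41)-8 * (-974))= -11526289 / 257714695-41 * sqrt(435) / 1494745231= -0.04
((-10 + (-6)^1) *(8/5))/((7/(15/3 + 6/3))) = -128/5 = -25.60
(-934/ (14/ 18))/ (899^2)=-8406/ 5657407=-0.00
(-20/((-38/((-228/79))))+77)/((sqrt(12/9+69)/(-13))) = -77519 * sqrt(633)/16669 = -117.00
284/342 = 142/171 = 0.83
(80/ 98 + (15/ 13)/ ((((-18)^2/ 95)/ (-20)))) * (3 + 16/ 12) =-25.78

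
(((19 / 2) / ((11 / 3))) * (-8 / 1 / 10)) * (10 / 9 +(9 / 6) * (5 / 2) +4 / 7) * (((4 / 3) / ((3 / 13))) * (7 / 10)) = -338143 / 7425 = -45.54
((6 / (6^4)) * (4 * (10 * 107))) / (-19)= -535 / 513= -1.04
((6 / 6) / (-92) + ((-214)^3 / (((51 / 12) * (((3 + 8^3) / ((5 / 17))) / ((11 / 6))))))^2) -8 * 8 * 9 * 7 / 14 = 4276558046062544711 / 733669511292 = 5828997.91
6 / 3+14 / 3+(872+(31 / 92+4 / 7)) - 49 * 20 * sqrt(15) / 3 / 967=1699339 / 1932 - 980 * sqrt(15) / 2901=878.27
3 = 3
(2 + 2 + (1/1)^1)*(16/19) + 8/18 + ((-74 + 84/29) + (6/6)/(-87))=-329575/4959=-66.46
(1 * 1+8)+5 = 14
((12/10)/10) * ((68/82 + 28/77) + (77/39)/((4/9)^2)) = 3148599/2345200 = 1.34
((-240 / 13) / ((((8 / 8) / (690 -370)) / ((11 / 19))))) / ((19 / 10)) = -8448000 / 4693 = -1800.13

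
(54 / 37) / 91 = 54 / 3367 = 0.02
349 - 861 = -512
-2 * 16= -32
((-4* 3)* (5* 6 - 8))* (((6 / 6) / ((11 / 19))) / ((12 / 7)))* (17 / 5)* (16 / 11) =-72352 / 55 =-1315.49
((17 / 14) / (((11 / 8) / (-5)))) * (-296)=1307.01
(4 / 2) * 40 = 80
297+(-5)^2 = 322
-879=-879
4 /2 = 2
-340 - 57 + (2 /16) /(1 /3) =-3173 /8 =-396.62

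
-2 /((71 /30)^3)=-54000 /357911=-0.15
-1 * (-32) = 32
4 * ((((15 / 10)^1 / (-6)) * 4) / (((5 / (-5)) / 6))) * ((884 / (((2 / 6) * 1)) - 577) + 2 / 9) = 149416 / 3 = 49805.33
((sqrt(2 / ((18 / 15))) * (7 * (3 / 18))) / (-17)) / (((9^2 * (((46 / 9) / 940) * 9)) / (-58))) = 95410 * sqrt(15) / 285039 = 1.30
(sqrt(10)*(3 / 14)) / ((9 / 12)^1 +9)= 2*sqrt(10) / 91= 0.07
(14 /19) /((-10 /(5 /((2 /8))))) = -28 /19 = -1.47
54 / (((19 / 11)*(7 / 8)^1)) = 4752 / 133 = 35.73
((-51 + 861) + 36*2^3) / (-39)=-366 / 13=-28.15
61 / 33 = 1.85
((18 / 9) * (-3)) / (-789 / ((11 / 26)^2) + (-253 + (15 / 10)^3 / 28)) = 162624 / 126327581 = 0.00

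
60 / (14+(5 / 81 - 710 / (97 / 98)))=-471420 / 5525497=-0.09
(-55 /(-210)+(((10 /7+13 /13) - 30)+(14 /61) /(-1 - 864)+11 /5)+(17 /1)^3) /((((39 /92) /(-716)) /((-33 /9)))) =3924462779385368 /129643605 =30271163.62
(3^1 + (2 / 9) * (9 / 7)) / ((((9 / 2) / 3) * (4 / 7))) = 23 / 6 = 3.83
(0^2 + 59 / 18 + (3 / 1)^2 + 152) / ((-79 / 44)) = -65054 / 711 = -91.50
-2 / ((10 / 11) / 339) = -3729 / 5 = -745.80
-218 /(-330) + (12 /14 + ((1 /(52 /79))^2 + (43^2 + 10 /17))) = 98403386099 /53093040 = 1853.41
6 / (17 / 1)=6 / 17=0.35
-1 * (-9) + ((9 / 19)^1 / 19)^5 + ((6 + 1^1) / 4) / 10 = 2250101318974927 / 245242650312040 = 9.18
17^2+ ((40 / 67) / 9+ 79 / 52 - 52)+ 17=8014141 / 31356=255.59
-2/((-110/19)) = 19/55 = 0.35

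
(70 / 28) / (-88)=-5 / 176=-0.03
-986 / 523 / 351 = -986 / 183573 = -0.01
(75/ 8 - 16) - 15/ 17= -1021/ 136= -7.51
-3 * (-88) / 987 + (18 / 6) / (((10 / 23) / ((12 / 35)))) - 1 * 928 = -1087306 / 1175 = -925.37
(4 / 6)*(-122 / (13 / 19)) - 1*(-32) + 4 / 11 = -37112 / 429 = -86.51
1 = 1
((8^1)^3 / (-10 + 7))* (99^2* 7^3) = -573737472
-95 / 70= -19 / 14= -1.36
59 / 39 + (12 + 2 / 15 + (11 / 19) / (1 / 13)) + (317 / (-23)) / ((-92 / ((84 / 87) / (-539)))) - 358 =-491382040869 / 1458852395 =-336.83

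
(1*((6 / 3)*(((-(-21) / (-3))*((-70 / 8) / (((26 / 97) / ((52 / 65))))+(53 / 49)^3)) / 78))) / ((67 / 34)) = 430739591 / 190305661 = 2.26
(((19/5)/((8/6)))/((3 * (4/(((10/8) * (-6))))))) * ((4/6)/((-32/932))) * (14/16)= 30989/1024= 30.26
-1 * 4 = -4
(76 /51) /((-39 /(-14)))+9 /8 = 26413 /15912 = 1.66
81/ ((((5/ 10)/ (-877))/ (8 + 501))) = -72315666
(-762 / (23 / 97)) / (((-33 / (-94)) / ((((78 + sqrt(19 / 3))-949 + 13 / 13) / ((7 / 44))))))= 8059582560 / 161-9263888 *sqrt(57) / 483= 49914713.99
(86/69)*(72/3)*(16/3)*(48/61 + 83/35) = 74226944/147315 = 503.87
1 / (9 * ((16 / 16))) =0.11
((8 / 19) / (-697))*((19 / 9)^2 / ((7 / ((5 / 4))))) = -0.00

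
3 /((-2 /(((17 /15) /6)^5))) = -1419857 /3936600000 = -0.00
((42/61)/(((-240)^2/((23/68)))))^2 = 0.00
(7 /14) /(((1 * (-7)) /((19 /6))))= -19 /84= -0.23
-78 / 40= -39 / 20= -1.95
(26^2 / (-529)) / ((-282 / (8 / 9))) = 2704 / 671301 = 0.00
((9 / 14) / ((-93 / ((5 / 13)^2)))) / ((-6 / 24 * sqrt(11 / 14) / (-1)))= -150 * sqrt(154) / 403403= -0.00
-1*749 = -749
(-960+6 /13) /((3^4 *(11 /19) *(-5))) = 266 /65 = 4.09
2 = 2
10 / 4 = 2.50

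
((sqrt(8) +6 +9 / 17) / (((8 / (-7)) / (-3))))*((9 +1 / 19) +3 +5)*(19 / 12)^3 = 22743*sqrt(2) / 64 +2524473 / 2176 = 1662.70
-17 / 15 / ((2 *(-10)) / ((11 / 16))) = 187 / 4800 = 0.04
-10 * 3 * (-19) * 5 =2850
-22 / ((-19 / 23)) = 506 / 19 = 26.63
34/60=17/30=0.57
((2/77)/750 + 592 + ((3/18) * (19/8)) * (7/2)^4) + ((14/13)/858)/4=813760257139/1249248000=651.40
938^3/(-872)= -103161709/109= -946437.70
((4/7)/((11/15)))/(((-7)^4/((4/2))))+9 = 1664013/184877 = 9.00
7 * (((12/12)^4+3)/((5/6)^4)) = 36288/625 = 58.06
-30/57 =-10/19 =-0.53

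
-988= -988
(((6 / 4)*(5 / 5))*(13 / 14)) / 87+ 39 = 39.02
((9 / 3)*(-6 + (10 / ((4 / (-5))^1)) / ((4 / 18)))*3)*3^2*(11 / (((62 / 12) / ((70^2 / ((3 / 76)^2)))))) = -1046523693600 / 31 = -33758828825.81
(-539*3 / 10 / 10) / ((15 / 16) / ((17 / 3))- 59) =109956 / 400075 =0.27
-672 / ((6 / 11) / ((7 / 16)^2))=-3773 / 16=-235.81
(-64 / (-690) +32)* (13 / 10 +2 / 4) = 33216 / 575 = 57.77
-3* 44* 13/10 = -858/5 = -171.60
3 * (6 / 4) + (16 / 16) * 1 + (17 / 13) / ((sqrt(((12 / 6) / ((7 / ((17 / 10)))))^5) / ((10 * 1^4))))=11 / 2 + 12250 * sqrt(595) / 3757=85.03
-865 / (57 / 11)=-9515 / 57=-166.93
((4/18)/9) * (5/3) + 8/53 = 2474/12879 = 0.19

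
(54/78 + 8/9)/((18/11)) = 2035/2106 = 0.97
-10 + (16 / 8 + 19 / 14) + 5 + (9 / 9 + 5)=4.36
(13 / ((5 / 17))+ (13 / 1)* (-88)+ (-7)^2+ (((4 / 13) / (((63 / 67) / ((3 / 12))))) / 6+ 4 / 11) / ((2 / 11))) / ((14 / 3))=-51534347 / 229320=-224.73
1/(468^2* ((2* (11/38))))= 19/2409264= 0.00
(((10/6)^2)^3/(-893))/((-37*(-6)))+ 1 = 144505709/144521334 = 1.00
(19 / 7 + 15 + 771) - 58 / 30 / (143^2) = 1693483732 / 2147145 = 788.71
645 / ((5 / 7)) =903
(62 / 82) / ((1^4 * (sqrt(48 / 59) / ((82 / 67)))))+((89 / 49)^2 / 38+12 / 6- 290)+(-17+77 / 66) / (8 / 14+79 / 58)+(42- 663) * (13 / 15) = -833.28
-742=-742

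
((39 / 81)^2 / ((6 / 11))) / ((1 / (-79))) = -146861 / 4374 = -33.58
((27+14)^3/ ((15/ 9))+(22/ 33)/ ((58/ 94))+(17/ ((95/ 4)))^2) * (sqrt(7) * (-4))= -129881113372 * sqrt(7)/ 785175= -437651.64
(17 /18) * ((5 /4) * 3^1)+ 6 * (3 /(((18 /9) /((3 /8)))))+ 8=179 /12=14.92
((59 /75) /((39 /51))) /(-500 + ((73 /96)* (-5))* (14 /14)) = -1888 /924625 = -0.00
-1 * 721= -721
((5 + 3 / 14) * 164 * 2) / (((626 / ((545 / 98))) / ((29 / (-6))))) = -47304365 / 644154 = -73.44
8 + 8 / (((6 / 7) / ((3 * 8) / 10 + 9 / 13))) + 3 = 2591 / 65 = 39.86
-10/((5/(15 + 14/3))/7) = -826/3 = -275.33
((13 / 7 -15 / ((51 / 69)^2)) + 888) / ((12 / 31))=13520929 / 6069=2227.87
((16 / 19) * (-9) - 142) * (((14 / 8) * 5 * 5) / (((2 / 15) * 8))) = -3730125 / 608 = -6135.07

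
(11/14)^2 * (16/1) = 484/49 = 9.88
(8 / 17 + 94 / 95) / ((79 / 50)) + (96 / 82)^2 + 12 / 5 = 1006874664 / 214470385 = 4.69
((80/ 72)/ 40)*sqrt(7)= sqrt(7)/ 36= 0.07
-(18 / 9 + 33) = -35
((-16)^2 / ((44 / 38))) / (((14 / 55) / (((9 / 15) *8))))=29184 / 7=4169.14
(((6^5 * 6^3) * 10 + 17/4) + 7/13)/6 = 291133523/104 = 2799360.80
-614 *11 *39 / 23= -263406 / 23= -11452.43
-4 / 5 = -0.80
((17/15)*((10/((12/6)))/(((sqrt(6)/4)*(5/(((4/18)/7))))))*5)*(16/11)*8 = 8704*sqrt(6)/6237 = 3.42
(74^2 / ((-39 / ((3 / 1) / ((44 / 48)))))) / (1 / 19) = -1248528 / 143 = -8730.97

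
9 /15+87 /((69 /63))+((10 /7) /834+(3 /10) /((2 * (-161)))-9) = 95382293 /1342740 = 71.04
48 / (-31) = -48 / 31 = -1.55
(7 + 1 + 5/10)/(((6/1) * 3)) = 17/36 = 0.47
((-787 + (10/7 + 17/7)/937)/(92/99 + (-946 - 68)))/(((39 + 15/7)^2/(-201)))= -13315136527/144346334208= -0.09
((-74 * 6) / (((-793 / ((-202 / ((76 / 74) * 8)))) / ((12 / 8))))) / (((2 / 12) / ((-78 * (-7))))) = -78398523 / 1159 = -67643.25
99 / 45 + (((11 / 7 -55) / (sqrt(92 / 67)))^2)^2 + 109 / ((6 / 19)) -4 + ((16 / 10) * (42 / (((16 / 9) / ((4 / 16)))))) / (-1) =65876547614051 / 15241548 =4322169.09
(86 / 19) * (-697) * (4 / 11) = -239768 / 209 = -1147.22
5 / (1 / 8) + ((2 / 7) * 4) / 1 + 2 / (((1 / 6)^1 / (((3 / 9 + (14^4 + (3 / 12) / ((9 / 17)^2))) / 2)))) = 87145819 / 378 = 230544.49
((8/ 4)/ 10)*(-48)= -48/ 5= -9.60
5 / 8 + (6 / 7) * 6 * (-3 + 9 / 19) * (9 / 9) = -13159 / 1064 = -12.37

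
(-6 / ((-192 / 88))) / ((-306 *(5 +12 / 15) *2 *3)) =-55 / 212976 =-0.00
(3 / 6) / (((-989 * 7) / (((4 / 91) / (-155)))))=0.00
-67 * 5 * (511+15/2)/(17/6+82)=-1042185/509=-2047.51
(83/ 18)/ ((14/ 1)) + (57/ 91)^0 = 335/ 252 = 1.33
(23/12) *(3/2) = 23/8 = 2.88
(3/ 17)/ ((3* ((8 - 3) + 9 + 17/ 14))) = 14/ 3621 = 0.00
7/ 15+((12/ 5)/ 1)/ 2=5/ 3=1.67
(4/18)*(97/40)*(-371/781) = -35987/140580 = -0.26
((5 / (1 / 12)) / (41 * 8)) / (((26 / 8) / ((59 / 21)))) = 590 / 3731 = 0.16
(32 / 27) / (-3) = -32 / 81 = -0.40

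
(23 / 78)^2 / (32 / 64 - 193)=-529 / 1171170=-0.00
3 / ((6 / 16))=8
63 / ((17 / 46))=2898 / 17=170.47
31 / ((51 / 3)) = 31 / 17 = 1.82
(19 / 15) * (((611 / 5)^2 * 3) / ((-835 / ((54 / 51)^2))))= -76.19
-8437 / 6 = -1406.17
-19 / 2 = -9.50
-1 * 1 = -1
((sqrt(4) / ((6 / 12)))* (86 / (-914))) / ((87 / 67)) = -11524 / 39759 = -0.29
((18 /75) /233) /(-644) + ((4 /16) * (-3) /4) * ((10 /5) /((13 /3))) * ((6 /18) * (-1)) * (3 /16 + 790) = 35570761929 /1560540800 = 22.79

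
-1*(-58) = 58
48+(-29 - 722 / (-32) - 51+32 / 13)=-1451 / 208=-6.98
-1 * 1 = -1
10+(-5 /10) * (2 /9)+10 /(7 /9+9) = 4321 /396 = 10.91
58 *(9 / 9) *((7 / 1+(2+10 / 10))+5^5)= 181830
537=537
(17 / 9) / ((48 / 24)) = 17 / 18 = 0.94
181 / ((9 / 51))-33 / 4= 12209 / 12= 1017.42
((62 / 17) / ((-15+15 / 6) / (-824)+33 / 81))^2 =7610712597504 / 102176761801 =74.49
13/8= 1.62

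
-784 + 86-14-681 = -1393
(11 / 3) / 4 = 11 / 12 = 0.92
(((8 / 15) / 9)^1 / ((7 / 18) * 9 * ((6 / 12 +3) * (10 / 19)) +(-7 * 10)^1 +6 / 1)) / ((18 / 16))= -2432 / 2657205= -0.00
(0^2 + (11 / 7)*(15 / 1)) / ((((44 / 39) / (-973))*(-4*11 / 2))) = 81315 / 88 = 924.03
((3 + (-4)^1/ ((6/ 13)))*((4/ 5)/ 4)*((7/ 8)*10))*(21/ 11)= -833/ 44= -18.93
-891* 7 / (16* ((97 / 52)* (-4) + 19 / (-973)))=78891813 / 1514048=52.11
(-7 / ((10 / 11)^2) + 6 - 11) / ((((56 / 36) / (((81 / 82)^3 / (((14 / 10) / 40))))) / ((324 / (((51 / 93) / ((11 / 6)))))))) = -258301.39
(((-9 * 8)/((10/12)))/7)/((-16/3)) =81/35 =2.31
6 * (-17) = -102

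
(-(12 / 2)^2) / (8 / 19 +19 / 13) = -2964 / 155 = -19.12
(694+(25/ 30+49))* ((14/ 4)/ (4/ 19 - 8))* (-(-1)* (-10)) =2967895/ 888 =3342.22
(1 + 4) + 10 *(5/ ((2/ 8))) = 205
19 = 19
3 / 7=0.43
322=322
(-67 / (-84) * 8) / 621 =134 / 13041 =0.01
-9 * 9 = -81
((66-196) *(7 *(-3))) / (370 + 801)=2730 / 1171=2.33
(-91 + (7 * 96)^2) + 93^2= 460142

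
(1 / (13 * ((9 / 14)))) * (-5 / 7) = -10 / 117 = -0.09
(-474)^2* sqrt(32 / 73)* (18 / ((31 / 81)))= 1310310432* sqrt(146) / 2263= 6996262.13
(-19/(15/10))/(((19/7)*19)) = -14/57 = -0.25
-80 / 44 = -20 / 11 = -1.82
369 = 369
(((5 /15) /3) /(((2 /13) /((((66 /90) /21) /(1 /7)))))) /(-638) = -0.00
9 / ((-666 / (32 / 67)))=-16 / 2479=-0.01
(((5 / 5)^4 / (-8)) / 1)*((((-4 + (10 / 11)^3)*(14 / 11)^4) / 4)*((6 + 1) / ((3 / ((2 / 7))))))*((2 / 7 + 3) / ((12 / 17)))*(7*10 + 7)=1014833071 / 15944049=63.65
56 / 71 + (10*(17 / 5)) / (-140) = 2713 / 4970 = 0.55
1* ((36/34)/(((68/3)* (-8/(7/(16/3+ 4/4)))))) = -567/87856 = -0.01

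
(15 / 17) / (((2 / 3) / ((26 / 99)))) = 65 / 187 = 0.35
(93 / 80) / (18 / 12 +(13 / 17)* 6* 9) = 527 / 19400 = 0.03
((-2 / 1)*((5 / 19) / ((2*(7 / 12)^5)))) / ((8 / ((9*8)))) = -11197440 / 319333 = -35.07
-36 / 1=-36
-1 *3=-3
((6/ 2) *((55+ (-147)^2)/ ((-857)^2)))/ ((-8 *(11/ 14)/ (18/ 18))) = -113736/ 8078939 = -0.01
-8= -8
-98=-98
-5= -5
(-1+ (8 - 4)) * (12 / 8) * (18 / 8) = 81 / 8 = 10.12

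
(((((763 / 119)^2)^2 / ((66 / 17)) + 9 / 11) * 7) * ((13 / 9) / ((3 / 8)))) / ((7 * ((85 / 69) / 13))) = 2198852002724 / 124028685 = 17728.58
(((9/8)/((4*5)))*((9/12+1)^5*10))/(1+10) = 0.84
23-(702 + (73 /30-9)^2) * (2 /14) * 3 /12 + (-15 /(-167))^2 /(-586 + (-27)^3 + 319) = -3.61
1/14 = 0.07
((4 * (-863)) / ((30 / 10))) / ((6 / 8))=-13808 / 9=-1534.22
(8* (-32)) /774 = -0.33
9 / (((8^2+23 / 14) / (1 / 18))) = 7 / 919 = 0.01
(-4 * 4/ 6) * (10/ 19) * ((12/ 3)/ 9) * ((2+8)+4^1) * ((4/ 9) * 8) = -143360/ 4617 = -31.05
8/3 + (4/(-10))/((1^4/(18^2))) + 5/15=-633/5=-126.60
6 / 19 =0.32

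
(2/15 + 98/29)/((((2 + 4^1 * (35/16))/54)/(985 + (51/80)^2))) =373829211/21500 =17387.41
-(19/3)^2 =-40.11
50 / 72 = 25 / 36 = 0.69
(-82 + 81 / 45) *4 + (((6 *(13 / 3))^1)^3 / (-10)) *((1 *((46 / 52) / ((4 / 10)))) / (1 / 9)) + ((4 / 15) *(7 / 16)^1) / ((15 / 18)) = -1765183 / 50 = -35303.66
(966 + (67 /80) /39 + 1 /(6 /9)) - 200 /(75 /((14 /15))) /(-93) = 842231389 /870480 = 967.55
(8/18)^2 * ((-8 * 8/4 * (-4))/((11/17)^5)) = 111.45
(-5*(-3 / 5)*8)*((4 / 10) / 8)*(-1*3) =-18 / 5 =-3.60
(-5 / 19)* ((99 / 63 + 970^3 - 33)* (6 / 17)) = -191661323400 / 2261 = -84768387.17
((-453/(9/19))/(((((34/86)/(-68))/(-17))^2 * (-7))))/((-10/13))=-159440497736/105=-1518480930.82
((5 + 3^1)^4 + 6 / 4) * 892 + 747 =3655717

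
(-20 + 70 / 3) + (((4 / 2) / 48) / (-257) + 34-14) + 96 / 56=360483 / 14392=25.05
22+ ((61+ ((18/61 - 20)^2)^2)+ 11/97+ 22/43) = 8711619243333936/57751002811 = 150847.93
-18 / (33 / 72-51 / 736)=-46.27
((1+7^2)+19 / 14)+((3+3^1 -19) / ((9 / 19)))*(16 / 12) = 14.76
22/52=11/26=0.42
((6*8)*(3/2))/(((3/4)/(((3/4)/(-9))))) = -8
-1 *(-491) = 491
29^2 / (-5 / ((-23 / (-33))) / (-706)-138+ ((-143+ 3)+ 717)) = 13656158 / 7128647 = 1.92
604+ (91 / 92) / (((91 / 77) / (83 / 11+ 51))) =653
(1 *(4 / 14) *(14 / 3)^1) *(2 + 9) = 14.67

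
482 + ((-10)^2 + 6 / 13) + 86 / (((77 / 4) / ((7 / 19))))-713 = -128.89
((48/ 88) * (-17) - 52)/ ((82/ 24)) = -8088/ 451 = -17.93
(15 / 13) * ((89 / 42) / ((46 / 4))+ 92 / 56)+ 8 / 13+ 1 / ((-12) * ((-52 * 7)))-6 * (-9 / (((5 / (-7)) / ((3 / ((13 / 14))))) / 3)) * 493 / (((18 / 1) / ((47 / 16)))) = -29611586843 / 502320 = -58949.65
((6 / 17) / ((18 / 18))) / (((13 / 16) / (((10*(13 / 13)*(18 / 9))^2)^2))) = 15360000 / 221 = 69502.26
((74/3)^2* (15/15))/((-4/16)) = -21904/9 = -2433.78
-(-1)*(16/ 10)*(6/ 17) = 48/ 85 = 0.56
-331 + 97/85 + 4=-27698/85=-325.86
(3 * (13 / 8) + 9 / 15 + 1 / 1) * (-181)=-46879 / 40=-1171.98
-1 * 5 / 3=-5 / 3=-1.67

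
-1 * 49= -49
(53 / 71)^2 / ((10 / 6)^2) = 25281 / 126025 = 0.20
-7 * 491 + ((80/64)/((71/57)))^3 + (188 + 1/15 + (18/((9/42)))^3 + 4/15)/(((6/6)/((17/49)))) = 681059818151455/3367226688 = 202261.35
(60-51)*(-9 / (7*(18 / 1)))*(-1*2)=9 / 7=1.29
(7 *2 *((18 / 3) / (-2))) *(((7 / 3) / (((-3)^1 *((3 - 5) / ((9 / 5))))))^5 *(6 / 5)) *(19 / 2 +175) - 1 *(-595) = -241962329 / 250000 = -967.85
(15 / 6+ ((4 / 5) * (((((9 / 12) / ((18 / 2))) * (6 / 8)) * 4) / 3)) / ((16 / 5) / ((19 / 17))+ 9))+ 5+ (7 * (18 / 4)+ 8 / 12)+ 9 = 164561 / 3381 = 48.67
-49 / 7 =-7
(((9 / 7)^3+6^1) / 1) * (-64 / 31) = -178368 / 10633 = -16.77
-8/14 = -4/7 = -0.57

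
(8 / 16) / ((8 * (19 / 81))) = 81 / 304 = 0.27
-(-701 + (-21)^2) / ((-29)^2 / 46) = 11960 / 841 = 14.22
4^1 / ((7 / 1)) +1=11 / 7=1.57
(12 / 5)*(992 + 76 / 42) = 16696 / 7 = 2385.14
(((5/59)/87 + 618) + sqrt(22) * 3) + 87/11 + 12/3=3 * sqrt(22) + 35566612/56463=643.98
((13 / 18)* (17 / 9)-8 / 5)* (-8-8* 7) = 6112 / 405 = 15.09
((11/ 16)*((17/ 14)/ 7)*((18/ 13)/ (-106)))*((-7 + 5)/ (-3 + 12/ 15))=-765/ 540176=-0.00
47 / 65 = 0.72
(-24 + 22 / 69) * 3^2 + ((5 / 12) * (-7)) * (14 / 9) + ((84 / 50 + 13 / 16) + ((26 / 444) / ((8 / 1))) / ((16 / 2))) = -15820973773 / 73526400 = -215.17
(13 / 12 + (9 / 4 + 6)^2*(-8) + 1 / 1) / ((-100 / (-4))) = -6509 / 300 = -21.70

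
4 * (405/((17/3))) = 4860/17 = 285.88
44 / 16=11 / 4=2.75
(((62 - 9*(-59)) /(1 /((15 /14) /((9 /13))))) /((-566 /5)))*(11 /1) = -2119975 /23772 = -89.18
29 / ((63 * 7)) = 29 / 441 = 0.07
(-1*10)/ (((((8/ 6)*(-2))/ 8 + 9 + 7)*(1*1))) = -30/ 47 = -0.64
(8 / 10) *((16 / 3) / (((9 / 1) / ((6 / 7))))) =128 / 315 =0.41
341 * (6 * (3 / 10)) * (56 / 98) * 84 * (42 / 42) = 147312 / 5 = 29462.40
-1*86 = -86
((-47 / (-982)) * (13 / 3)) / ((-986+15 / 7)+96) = -4277 / 18309390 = -0.00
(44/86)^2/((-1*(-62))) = 242/57319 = 0.00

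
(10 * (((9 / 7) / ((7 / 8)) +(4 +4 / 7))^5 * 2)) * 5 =227226278297600 / 282475249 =804411.29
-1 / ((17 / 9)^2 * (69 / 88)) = -2376 / 6647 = -0.36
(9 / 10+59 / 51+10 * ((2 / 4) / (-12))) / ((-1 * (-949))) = 1673 / 967980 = 0.00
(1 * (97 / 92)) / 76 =97 / 6992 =0.01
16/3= 5.33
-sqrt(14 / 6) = -sqrt(21) / 3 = -1.53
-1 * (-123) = 123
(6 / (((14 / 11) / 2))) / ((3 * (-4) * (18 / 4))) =-11 / 63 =-0.17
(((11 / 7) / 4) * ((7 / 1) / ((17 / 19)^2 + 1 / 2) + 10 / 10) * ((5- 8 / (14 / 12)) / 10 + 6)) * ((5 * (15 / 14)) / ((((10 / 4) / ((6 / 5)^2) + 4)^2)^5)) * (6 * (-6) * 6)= -6780474846785792635117240320 / 15500259682507961542295650844791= -0.00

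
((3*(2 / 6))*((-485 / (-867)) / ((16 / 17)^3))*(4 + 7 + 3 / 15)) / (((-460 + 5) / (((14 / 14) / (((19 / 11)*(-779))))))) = 18139 / 1477731840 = 0.00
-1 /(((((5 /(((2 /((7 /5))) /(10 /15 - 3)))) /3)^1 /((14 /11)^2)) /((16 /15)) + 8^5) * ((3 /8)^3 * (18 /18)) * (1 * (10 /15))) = -32768 /37746921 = -0.00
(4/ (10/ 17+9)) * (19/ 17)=76/ 163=0.47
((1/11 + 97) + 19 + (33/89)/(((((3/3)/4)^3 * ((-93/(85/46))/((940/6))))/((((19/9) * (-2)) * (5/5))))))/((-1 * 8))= -8066017103/150773832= -53.50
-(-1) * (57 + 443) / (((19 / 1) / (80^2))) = 3200000 / 19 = 168421.05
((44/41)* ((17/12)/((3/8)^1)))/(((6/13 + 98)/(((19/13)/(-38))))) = -187/118080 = -0.00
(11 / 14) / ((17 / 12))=66 / 119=0.55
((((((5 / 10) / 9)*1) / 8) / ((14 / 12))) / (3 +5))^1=1 / 1344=0.00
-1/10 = -0.10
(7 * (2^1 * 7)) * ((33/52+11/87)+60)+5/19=255927383/42978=5954.85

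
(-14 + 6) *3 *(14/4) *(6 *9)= -4536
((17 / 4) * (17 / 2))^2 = 83521 / 64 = 1305.02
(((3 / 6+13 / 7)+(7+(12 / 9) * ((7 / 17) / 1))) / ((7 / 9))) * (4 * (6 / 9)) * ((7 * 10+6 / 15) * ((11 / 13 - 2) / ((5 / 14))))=-59752704 / 7735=-7724.98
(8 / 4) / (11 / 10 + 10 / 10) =20 / 21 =0.95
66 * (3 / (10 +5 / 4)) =88 / 5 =17.60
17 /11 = 1.55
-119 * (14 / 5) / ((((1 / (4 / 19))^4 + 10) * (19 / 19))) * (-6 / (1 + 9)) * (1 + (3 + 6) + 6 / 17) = 1892352 / 474575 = 3.99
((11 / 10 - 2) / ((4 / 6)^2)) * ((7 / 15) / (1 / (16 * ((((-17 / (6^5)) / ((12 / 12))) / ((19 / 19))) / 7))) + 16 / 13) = -116419 / 46800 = -2.49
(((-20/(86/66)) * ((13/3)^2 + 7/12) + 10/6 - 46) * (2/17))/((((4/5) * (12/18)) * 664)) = -0.11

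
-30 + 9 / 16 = -471 / 16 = -29.44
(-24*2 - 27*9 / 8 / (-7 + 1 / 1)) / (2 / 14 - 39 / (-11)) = -52899 / 4544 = -11.64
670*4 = 2680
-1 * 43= -43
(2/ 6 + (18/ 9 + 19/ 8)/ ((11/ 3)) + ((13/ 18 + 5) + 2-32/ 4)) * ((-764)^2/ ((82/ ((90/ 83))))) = 360797090/ 37433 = 9638.48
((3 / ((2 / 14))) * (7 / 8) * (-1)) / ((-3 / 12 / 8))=588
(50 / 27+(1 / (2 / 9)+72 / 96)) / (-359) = -767 / 38772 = -0.02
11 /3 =3.67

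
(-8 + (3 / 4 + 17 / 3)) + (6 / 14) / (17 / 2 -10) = -157 / 84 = -1.87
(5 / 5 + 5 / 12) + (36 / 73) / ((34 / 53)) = 32545 / 14892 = 2.19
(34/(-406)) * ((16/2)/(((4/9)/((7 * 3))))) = -31.66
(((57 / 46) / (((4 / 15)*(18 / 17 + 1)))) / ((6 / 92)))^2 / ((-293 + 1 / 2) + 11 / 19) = -17840259 / 4348456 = -4.10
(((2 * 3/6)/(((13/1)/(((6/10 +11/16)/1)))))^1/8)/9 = 103/74880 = 0.00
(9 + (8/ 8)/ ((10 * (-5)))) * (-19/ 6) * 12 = -8531/ 25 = -341.24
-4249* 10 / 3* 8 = -339920 / 3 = -113306.67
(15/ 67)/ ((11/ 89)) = 1335/ 737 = 1.81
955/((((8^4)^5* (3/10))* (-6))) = -4775/10376293541461622784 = -0.00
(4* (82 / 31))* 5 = 1640 / 31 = 52.90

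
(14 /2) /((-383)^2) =0.00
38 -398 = -360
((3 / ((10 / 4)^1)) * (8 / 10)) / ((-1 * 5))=-24 / 125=-0.19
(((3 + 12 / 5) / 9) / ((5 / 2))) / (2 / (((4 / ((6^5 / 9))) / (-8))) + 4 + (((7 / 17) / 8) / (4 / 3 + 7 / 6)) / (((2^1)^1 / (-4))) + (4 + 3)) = -68 / 976095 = -0.00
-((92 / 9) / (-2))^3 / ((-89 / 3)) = -97336 / 21627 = -4.50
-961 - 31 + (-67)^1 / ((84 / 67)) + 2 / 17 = -1492721 / 1428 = -1045.32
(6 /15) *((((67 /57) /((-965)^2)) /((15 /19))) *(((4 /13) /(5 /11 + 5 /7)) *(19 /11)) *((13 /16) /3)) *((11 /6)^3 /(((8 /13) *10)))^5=13820809553695158528386873 /174320954539399415070720000000000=0.00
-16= -16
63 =63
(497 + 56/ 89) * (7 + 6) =575757/ 89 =6469.18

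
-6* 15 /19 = -90 /19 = -4.74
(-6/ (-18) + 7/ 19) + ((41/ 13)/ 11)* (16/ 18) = 23392/ 24453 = 0.96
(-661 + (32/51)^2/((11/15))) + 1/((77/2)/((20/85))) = -44091451/66759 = -660.46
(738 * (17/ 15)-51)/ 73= 3927/ 365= 10.76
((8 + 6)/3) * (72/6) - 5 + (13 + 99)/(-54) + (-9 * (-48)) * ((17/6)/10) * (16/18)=21293/135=157.73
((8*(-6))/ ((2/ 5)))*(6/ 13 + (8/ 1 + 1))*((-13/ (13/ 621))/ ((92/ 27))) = 2690010/ 13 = 206923.85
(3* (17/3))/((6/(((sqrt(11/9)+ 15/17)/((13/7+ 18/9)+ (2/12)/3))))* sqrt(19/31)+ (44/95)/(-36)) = 3154095* (45+ 17* sqrt(11))/(-40579* sqrt(11) - 107415+ 7165755* sqrt(589)) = 1.84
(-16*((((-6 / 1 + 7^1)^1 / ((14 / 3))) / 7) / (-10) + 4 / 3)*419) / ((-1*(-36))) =-1638709 / 6615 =-247.73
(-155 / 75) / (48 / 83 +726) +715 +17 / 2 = 327234146 / 452295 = 723.50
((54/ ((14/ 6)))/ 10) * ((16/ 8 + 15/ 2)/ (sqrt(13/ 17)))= 1539 * sqrt(221)/ 910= 25.14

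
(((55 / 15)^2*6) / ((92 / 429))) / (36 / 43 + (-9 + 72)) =744029 / 126270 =5.89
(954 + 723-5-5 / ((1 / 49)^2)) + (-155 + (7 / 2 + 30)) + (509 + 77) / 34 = -10437.26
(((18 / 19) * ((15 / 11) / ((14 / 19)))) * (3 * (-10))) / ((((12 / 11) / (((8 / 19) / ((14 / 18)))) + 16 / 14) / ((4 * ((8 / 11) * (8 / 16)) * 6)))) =-2332800 / 16049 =-145.35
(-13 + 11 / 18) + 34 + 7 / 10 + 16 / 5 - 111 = -3847 / 45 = -85.49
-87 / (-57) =29 / 19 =1.53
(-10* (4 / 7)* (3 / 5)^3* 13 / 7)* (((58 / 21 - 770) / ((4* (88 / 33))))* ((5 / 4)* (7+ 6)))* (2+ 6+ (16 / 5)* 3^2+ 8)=147038112 / 1225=120031.11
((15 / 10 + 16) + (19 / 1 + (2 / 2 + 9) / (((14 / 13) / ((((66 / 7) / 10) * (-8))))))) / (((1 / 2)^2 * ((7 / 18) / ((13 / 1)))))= -1538316 / 343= -4484.89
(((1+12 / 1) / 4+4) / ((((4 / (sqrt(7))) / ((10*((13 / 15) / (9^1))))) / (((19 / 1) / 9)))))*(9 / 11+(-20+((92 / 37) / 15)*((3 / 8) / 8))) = -4471911041*sqrt(7) / 63296640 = -186.92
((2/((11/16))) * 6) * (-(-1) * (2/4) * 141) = 13536/11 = 1230.55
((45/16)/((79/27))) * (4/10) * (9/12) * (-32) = -729/79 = -9.23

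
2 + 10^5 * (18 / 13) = 1800026 / 13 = 138463.54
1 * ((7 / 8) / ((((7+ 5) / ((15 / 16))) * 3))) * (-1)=-35 / 1536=-0.02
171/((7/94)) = 16074/7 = 2296.29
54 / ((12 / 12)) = 54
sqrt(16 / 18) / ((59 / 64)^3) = 524288 *sqrt(2) / 616137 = 1.20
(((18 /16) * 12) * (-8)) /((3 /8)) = -288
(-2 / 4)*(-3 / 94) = 3 / 188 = 0.02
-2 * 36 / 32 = -9 / 4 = -2.25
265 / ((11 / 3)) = 795 / 11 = 72.27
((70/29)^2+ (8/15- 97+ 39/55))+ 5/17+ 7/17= -42096584/471801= -89.23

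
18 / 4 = 9 / 2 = 4.50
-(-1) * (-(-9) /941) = 9 /941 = 0.01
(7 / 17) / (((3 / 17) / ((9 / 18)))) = 7 / 6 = 1.17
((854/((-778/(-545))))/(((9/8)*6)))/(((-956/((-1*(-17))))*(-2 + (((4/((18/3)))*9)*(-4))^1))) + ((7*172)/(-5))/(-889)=13737848849/41443682670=0.33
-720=-720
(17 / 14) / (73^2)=17 / 74606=0.00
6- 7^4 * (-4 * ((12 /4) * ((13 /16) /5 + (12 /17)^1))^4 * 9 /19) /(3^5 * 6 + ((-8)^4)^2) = 1639310204299258492809 /272650864557322240000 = 6.01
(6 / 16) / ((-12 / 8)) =-1 / 4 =-0.25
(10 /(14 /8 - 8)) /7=-8 /35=-0.23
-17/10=-1.70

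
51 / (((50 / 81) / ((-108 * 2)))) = -17845.92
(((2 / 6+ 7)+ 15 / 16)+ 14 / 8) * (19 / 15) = 9139 / 720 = 12.69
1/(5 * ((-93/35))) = -0.08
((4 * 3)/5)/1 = 12/5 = 2.40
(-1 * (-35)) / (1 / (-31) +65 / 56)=60760 / 1959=31.02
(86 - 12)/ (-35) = -74/ 35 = -2.11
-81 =-81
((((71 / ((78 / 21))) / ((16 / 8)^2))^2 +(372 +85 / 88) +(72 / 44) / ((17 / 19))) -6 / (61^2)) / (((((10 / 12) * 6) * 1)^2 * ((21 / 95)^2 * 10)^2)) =389997745551883787 / 5854706458368768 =66.61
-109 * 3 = -327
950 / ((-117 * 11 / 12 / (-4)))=15200 / 429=35.43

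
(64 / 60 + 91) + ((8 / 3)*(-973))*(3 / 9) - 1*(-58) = -32167 / 45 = -714.82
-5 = -5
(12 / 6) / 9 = 2 / 9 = 0.22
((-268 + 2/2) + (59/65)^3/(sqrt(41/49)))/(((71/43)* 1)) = -11481/71 + 61819079* sqrt(41)/799433375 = -161.21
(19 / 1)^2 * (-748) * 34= -9180952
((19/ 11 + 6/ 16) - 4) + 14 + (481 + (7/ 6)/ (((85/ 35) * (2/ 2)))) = 2215199/ 4488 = 493.58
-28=-28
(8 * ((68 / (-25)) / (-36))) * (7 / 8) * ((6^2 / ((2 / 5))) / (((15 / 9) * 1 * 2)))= 357 / 25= 14.28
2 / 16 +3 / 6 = 5 / 8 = 0.62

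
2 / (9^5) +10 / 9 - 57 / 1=-3300181 / 59049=-55.89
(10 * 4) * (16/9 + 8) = 3520/9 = 391.11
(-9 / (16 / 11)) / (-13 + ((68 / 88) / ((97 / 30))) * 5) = 105633 / 201536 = 0.52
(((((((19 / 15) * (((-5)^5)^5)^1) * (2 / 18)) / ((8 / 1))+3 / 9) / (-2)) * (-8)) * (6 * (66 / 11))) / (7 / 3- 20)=2264976501464843606 / 53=42735405688015917.09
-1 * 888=-888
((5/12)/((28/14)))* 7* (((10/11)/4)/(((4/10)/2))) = 875/528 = 1.66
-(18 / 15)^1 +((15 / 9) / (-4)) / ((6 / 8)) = -79 / 45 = -1.76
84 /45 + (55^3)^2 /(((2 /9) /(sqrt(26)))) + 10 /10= 43 /15 + 249125765625 * sqrt(26) /2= 635148570133.18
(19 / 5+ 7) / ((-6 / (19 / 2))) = -171 / 10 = -17.10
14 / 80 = 7 / 40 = 0.18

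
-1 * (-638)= 638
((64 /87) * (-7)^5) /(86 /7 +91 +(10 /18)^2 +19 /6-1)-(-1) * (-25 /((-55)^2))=-4472860571 /38258627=-116.91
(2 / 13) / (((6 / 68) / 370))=25160 / 39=645.13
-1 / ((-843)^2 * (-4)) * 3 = 1 / 947532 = 0.00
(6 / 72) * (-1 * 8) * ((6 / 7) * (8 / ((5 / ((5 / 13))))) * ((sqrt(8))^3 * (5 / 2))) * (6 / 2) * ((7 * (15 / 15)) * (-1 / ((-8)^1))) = -480 * sqrt(2) / 13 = -52.22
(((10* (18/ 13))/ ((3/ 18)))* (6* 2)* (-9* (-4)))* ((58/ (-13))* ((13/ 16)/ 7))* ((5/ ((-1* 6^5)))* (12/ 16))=6525/ 728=8.96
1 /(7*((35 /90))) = 18 /49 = 0.37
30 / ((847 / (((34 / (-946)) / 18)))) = -85 / 1201893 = -0.00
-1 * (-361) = 361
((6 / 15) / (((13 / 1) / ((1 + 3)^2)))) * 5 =32 / 13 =2.46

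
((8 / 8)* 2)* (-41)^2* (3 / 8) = 5043 / 4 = 1260.75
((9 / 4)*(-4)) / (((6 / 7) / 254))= -2667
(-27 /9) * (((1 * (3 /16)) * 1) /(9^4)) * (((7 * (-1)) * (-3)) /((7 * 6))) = -1 /23328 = -0.00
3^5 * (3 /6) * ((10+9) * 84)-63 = 193851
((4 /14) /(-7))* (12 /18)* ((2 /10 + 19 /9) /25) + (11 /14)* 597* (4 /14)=22163209 /165375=134.02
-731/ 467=-1.57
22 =22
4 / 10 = 0.40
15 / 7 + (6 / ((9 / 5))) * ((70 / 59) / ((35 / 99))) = 5505 / 413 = 13.33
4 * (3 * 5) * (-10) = -600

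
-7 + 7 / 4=-21 / 4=-5.25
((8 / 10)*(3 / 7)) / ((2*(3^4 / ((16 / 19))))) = 32 / 17955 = 0.00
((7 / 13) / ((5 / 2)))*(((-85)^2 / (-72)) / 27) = -10115 / 12636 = -0.80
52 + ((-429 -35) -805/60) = -5105/12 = -425.42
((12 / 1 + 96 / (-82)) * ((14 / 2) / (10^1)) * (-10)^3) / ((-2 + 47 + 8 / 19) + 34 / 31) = -61020400 / 374453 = -162.96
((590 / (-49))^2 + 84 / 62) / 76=5445971 / 2828378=1.93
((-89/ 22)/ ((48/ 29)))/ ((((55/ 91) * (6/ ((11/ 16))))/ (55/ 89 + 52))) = -24.38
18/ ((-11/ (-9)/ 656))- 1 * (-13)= 106415/ 11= 9674.09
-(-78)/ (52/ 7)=21/ 2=10.50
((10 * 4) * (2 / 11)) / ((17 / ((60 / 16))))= 300 / 187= 1.60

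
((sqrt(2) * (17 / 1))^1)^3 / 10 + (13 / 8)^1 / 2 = 13 / 16 + 4913 * sqrt(2) / 5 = 1390.42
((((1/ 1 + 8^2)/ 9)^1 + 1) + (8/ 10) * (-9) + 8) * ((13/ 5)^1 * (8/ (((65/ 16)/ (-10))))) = -103936/ 225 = -461.94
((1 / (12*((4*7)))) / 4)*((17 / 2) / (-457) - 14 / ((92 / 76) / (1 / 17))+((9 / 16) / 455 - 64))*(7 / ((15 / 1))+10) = -13213340631629 / 26224961817600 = -0.50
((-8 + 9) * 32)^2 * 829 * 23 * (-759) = -14819177472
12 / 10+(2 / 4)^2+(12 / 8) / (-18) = 41 / 30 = 1.37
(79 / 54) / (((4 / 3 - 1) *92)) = 79 / 1656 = 0.05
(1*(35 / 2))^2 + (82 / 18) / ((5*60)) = 206729 / 675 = 306.27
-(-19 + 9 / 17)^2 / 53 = -98596 / 15317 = -6.44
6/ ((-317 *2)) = -3/ 317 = -0.01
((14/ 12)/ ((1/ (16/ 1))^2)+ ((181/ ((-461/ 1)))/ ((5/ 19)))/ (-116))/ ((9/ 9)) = 239582797/ 802140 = 298.68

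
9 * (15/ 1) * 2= 270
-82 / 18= -41 / 9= -4.56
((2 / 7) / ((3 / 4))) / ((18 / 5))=20 / 189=0.11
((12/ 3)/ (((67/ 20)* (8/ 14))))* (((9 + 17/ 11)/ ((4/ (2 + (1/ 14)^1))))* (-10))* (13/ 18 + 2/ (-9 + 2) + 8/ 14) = -115.02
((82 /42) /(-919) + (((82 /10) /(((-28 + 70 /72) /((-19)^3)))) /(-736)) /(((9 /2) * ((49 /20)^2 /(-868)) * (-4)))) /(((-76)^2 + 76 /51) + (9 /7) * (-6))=-8172645362807 /2075770950677690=-0.00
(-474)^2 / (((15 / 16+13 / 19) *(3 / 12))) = 273206016 / 493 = 554170.42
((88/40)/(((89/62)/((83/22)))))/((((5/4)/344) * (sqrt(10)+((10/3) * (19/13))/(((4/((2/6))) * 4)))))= -758594304/46923025+37370750976 * sqrt(10)/234615125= 487.54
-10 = -10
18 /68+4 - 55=-1725 /34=-50.74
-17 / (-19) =17 / 19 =0.89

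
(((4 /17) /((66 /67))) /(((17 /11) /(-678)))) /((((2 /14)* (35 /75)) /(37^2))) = -621881940 /289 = -2151840.62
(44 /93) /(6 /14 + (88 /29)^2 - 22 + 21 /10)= -2590280 /56190879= -0.05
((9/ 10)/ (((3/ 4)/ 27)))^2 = 26244/ 25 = 1049.76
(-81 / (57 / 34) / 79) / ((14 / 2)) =-918 / 10507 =-0.09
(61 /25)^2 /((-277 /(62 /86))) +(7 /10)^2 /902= -401595433 /26859305000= -0.01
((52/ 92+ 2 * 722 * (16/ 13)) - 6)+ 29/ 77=40800730/ 23023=1772.17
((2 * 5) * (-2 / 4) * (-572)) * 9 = 25740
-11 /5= -2.20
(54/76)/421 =27/15998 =0.00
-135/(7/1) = -135/7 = -19.29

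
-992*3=-2976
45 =45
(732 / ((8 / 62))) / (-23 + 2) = -1891 / 7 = -270.14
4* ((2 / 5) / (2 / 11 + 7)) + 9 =3643 / 395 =9.22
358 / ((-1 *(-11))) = 358 / 11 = 32.55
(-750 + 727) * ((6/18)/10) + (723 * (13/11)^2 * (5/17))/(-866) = -14824844/13360215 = -1.11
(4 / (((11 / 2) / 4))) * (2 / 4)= 16 / 11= 1.45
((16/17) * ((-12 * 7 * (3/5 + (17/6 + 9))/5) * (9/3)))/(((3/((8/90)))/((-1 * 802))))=268034816/19125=14014.89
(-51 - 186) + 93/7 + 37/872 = -1365293/6104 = -223.67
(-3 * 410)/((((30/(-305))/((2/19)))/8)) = 200080/19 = 10530.53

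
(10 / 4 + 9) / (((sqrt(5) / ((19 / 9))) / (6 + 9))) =162.86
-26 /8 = -13 /4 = -3.25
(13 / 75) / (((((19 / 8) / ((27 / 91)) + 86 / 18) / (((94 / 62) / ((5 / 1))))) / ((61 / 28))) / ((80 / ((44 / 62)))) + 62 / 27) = 596336 / 8490725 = 0.07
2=2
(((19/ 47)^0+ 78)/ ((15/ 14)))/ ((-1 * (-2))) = 553/ 15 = 36.87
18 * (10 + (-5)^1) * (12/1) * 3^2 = 9720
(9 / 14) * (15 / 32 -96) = -27513 / 448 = -61.41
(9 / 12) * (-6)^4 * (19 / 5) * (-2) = -36936 / 5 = -7387.20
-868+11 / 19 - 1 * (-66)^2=-99245 / 19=-5223.42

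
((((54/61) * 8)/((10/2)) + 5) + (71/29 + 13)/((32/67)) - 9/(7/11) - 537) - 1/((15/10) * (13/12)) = -412908737/804895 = -513.00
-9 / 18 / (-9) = 1 / 18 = 0.06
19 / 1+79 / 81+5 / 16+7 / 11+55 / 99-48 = -378073 / 14256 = -26.52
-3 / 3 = -1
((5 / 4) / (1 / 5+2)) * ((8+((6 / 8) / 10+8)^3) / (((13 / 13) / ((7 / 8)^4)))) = 82138851067 / 461373440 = 178.03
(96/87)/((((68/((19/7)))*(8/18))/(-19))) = -1.88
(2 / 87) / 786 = 1 / 34191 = 0.00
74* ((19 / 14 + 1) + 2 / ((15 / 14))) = 32819 / 105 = 312.56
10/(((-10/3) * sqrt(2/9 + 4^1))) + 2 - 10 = -8 - 9 * sqrt(38)/38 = -9.46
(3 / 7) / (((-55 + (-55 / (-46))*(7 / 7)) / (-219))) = 3358 / 1925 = 1.74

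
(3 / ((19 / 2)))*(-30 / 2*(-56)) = 5040 / 19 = 265.26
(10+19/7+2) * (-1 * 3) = -309/7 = -44.14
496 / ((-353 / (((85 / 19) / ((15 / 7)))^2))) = -7023856 / 1146897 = -6.12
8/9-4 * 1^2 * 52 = -1864/9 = -207.11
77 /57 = 1.35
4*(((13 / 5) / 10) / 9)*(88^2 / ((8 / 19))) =478192 / 225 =2125.30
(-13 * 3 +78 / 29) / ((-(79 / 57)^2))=3421197 / 180989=18.90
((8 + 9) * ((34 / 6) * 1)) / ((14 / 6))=289 / 7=41.29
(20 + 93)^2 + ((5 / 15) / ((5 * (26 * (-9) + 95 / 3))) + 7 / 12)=465068213 / 36420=12769.58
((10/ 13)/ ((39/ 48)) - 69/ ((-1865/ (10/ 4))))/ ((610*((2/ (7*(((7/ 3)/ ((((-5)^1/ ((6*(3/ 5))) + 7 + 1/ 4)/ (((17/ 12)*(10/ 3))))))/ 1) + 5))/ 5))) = 1506086395/ 19472381448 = 0.08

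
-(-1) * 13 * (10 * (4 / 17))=520 / 17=30.59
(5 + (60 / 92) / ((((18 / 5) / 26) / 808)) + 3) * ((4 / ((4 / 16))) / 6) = 2105216 / 207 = 10170.13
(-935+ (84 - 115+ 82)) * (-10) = 8840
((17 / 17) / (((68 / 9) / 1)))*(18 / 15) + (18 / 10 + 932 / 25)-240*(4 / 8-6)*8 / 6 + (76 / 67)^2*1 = 6870175217 / 3815650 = 1800.53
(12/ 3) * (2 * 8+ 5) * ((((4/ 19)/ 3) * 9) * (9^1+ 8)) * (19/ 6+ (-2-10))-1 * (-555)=-7411.74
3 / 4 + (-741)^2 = 2196327 / 4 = 549081.75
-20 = -20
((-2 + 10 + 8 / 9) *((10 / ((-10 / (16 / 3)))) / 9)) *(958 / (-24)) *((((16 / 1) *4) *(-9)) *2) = -19619840 / 81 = -242220.25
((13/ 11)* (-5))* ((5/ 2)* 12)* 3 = -5850/ 11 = -531.82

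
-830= -830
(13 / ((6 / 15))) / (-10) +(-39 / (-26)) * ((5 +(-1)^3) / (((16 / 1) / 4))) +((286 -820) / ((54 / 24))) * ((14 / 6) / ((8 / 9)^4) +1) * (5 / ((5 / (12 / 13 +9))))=-74274583 / 6656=-11159.04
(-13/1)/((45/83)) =-1079/45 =-23.98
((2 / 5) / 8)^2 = 1 / 400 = 0.00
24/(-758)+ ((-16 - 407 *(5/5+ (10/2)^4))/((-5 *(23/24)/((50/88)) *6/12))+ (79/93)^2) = 50113799463883/829326663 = 60427.09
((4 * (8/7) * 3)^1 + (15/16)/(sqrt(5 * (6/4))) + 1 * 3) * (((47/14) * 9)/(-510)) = -16497/16660 - 141 * sqrt(30)/38080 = -1.01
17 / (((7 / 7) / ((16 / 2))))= 136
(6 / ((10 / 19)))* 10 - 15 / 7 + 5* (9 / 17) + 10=14816 / 119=124.50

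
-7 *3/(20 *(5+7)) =-7/80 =-0.09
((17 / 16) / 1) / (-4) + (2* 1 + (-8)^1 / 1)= -401 / 64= -6.27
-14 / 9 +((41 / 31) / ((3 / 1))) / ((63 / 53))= -6941 / 5859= -1.18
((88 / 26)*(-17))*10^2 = -74800 / 13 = -5753.85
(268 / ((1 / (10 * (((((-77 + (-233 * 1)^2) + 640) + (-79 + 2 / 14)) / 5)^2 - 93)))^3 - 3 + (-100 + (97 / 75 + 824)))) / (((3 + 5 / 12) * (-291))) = -681111132854920113274701779447793129600 / 1825124062853476923639468717099344533719181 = -0.00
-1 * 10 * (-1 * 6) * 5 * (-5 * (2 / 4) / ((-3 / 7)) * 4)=7000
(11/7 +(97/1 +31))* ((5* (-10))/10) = -4535/7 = -647.86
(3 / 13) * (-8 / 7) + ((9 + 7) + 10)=2342 / 91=25.74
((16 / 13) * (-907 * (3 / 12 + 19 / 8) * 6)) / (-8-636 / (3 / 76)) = 1.09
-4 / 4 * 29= -29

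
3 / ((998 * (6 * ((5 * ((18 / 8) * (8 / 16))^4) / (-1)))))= -1024 / 16369695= -0.00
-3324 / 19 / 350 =-1662 / 3325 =-0.50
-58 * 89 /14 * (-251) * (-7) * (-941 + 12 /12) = 608961140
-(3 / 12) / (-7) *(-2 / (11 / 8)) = -4 / 77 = -0.05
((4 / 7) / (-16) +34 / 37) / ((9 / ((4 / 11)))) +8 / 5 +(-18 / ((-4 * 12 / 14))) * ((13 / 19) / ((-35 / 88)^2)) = 98830979 / 4059825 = 24.34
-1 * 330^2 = -108900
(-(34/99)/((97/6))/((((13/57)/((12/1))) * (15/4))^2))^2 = 355430481002496/20322740205625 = 17.49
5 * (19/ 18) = 95/ 18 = 5.28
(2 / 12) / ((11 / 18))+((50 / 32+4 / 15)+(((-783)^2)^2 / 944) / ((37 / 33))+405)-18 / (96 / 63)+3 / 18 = 2046658652920577 / 5763120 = 355130320.54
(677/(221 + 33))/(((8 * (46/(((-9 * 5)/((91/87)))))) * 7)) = -2650455/59541664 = -0.04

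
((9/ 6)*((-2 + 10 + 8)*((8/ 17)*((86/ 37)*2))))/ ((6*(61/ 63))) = 346752/ 38369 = 9.04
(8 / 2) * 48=192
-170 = -170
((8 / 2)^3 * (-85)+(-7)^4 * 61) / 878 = 141021 / 878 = 160.62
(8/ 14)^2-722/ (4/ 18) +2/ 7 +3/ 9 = -477464/ 147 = -3248.05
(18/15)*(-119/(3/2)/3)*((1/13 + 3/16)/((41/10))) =-6545/3198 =-2.05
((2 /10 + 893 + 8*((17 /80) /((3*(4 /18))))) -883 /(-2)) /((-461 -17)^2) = 5349 /913936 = 0.01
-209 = -209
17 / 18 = 0.94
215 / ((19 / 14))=3010 / 19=158.42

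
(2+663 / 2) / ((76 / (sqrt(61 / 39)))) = 667 * sqrt(2379) / 5928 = 5.49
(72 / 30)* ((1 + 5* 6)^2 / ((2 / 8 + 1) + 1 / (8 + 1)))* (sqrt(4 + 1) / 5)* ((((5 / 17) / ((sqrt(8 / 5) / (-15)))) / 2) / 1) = -778410* sqrt(2) / 833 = -1321.53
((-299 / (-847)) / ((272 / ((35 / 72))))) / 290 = 299 / 137440512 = 0.00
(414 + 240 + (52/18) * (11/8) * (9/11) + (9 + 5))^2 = 7209225/16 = 450576.56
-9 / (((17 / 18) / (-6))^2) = -363.24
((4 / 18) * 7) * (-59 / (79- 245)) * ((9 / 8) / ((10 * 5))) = 413 / 33200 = 0.01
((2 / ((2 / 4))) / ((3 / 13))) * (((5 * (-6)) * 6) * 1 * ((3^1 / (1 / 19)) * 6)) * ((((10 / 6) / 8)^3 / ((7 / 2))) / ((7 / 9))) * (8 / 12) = -463125 / 196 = -2362.88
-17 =-17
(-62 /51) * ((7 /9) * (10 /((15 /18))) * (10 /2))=-56.73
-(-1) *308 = 308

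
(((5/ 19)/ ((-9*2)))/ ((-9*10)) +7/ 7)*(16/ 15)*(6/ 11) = 49256/ 84645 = 0.58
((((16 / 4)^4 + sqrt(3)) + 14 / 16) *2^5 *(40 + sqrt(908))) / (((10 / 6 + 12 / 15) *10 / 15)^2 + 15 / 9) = 132783.98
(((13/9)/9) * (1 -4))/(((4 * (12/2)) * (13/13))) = -0.02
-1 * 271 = -271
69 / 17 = 4.06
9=9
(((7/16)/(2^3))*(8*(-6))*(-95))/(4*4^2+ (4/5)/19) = 63175/16224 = 3.89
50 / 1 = 50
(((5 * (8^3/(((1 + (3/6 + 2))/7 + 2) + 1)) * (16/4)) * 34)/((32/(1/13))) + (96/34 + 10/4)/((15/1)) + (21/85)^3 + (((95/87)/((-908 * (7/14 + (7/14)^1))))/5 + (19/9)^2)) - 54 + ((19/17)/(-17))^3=189.95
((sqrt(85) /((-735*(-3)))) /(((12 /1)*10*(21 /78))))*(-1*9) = -0.00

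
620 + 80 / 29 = 18060 / 29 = 622.76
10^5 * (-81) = -8100000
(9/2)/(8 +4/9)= 81/152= 0.53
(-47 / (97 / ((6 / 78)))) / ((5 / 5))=-47 / 1261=-0.04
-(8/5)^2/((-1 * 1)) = 2.56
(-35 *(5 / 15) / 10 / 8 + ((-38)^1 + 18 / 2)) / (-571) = 1399 / 27408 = 0.05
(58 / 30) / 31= 0.06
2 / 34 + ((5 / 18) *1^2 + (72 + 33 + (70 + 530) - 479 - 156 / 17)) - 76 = 43195 / 306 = 141.16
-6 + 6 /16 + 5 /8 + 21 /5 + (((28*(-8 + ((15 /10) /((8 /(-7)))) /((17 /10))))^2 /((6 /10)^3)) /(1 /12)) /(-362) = -43590766873 /4707810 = -9259.25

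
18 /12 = 3 /2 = 1.50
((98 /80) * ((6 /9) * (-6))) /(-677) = 49 /6770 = 0.01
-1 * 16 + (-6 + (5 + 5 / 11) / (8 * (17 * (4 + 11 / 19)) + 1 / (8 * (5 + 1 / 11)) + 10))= -86861134 / 3949781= -21.99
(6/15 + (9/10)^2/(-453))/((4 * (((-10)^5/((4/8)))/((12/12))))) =-6013/12080000000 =-0.00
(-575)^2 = 330625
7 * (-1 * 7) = -49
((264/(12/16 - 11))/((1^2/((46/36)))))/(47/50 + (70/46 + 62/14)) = -32586400/6822441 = -4.78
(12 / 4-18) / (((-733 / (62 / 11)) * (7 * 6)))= 155 / 56441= 0.00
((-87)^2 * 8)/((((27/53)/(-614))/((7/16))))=-95787377/3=-31929125.67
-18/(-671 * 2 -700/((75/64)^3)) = 0.01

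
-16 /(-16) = 1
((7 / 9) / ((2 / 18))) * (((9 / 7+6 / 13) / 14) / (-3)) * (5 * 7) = -265 / 26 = -10.19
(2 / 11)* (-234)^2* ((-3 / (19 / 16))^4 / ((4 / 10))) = 1453338132480 / 1433531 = 1013817.02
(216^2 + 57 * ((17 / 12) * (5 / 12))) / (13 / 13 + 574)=2241103 / 27600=81.20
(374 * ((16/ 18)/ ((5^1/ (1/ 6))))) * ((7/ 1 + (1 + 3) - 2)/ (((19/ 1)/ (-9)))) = -4488/ 95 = -47.24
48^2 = 2304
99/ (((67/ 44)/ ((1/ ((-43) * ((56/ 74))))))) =-40293/ 20167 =-2.00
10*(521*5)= 26050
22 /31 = 0.71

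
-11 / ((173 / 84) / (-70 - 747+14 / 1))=741972 / 173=4288.86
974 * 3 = 2922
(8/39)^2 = 64/1521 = 0.04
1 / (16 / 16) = 1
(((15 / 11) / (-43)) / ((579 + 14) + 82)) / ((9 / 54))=-0.00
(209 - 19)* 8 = 1520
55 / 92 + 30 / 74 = 3415 / 3404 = 1.00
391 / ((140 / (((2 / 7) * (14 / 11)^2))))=782 / 605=1.29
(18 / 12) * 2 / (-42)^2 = 1 / 588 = 0.00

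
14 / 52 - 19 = -487 / 26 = -18.73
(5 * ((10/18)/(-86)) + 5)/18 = 3845/13932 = 0.28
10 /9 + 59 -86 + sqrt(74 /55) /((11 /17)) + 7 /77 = -2554 /99 + 17*sqrt(4070) /605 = -24.01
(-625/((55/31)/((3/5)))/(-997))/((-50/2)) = -93/10967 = -0.01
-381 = -381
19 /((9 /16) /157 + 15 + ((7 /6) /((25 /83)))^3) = 0.26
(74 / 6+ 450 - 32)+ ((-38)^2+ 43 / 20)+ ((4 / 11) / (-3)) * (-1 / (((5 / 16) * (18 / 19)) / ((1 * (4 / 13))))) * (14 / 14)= 144911771 / 77220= 1876.61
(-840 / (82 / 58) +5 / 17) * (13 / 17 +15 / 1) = -9361.91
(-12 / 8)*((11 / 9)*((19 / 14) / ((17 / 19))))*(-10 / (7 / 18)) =59565 / 833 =71.51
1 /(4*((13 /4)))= 1 /13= 0.08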